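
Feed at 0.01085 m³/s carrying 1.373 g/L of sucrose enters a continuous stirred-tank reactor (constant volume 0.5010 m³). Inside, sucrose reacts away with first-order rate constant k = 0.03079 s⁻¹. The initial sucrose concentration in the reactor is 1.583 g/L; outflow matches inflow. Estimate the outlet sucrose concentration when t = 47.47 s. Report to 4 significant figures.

V dC/dt = Q(C_in − C) − k V C.
This is linear with rate a = Q/V + k = 0.0524467 s⁻¹.
C_ss = Q C_in/(Q + kV) = 0.566950 g/L; C(t) = C_ss + (C₀ − C_ss) e^(−a t).
C(47.47) = 0.566950 + (1.01605)·e^(−0.0524467·47.47) = 0.566950 + (1.01605)·0.0829395 = 0.651220 g/L.

0.6512 g/L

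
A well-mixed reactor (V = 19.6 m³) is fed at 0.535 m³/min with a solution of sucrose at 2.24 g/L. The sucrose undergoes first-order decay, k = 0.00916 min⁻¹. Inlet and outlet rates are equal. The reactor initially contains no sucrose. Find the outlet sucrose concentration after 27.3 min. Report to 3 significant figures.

1.06 g/L

Accumulation = in − out − consumed: V dC/dt = Q C_in − Q C − k V C.
This is linear with rate a = Q/V + k = 0.036456 min⁻¹.
C_ss = Q C_in/(Q + kV) = 1.6772 g/L; C(t) = C_ss + (C₀ − C_ss) e^(−a t).
C(27.3) = 1.6772 + (-1.6772)·e^(−0.036456·27.3) = 1.6772 + (-1.6772)·0.36963 = 1.0572 g/L.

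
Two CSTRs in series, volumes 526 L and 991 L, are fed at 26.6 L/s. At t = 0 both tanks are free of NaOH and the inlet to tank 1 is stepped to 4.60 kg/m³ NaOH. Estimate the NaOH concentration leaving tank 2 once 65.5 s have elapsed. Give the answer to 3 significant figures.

3.10 kg/m³

Species balance on tank i: dCᵢ/dt = (Cᵢ₋₁ − Cᵢ)/τᵢ with τᵢ = Vᵢ/Q.
τ₁ = 526/26.6 = 19.774 s; τ₂ = 991/26.6 = 37.256 s.
Solving the cascade with C₁(0)=C₂(0)=0 gives C₂(t) = C_in[1 − (τ₁ e^(−t/τ₁) − τ₂ e^(−t/τ₂))/(τ₁ − τ₂)].
At t = 65.5: e^(−t/τ₁) = 0.036430, e^(−t/τ₂) = 0.17237.
C₂ = 4.60·[1 − (19.774·0.036430 − 37.256·0.17237)/(-17.481)] = 4.60·0.67386 = 3.0998 kg/m³.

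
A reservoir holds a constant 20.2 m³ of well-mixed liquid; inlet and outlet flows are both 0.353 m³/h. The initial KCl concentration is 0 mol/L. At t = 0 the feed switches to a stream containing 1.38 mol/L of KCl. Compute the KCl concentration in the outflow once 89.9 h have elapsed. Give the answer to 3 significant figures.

Unsteady species balance (constant V, well mixed): V dC/dt = Q(C_in − C).
Rewrite as dC/dt + C/τ = C_in/τ, τ = V/Q = 57.224 h.
Integrating: C(t) = C_in + (C₀ − C_in) e^(−t/τ).
C(89.9) = 1.38 + (0 − 1.38)·e^(−89.9/57.224) = 1.38 + (-1.3800)·0.20783 = 1.0932 mol/L.

1.09 mol/L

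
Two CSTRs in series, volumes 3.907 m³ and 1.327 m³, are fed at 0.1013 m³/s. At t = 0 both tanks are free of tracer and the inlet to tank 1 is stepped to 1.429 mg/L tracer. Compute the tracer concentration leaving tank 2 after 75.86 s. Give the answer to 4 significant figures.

1.129 mg/L

Each tank obeys Vᵢ dCᵢ/dt = Q(Cᵢ₋₁ − Cᵢ), so τᵢ = Vᵢ/Q.
τ₁ = 3.907/0.1013 = 38.5686 s; τ₂ = 1.327/0.1013 = 13.0997 s.
Solving the cascade with C₁(0)=C₂(0)=0 gives C₂(t) = C_in[1 − (τ₁ e^(−t/τ₁) − τ₂ e^(−t/τ₂))/(τ₁ − τ₂)].
At t = 75.86: e^(−t/τ₁) = 0.139892, e^(−t/τ₂) = 0.00305502.
C₂ = 1.429·[1 − (38.5686·0.139892 − 13.0997·0.00305502)/(25.4689)] = 1.429·0.789727 = 1.12852 mg/L.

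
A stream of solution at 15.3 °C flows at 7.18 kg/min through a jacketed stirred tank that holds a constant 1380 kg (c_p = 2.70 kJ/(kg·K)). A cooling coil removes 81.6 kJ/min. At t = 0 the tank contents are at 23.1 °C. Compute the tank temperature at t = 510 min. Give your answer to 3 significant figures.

First-law balance (no shaft work): M c_p dT/dt = ṁ c_p (T_in − T) − 81.6.
τ = M/ṁ = 192.20 min; T_ss = T_in − Q̇/(ṁ c_p) = 15.3 − 81.6/(7.18·2.70) = 11.091 °C.
T approaches T_ss exponentially: T(t) = T_ss + (T₀ − T_ss) e^(−t/τ).
T(510) = 11.091 + (12.009)·e^(−510/192.20) = 11.091 + (12.009)·0.070406 = 11.936 °C.

11.9 °C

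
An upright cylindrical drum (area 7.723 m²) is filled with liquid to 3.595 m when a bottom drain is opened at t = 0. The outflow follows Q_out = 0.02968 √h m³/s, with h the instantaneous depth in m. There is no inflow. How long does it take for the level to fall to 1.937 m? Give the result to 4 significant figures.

262.4 s

With no inflow, A dh/dt = −0.02968 √h.
This is separable: 2 d(√h)/dt = −0.02968/A, so √h = √h₀ − (0.02968/(2A)) t.
t = 2A(√h₀ − √h)/0.02968 = 2·7.723·(√3.595 − √1.937)/0.02968
  = 15.4460 × (1.89605 − 1.39176) / 0.02968 = 262.440 s.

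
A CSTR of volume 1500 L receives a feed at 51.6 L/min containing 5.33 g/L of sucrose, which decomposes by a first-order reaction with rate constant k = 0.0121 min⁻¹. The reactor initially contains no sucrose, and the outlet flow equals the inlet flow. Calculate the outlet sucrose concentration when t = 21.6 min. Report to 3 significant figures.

2.50 g/L

Accumulation = in − out − consumed: V dC/dt = Q C_in − Q C − k V C.
dC/dt = (Q/V) C_in − (Q/V + k) C; effective rate a = Q/V + k = 0.034400 + 0.0121 = 0.046500 min⁻¹.
C_ss = Q C_in/(Q + kV) = 3.9431 g/L; C(t) = C_ss + (C₀ − C_ss) e^(−a t).
C(21.6) = 3.9431 + (-3.9431)·e^(−0.046500·21.6) = 3.9431 + (-3.9431)·0.36626 = 2.4989 g/L.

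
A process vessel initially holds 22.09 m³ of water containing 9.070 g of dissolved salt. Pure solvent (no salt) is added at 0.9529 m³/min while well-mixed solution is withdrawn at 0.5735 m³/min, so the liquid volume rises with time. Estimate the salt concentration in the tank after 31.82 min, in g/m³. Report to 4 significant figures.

0.1374 g/m³

Total volume: dV/dt = Q_in − Q_out = 0.379400 m³/min, so V(t) = 22.09 + 0.379400 t and V(31.82) = 34.1625 m³.
Species balance (pure solvent in): dm/dt = −Q_out · m/V(t).
dm/m = −Q_out dt/(V₀ + 0.379400 t); integrating gives ln(m/m₀) = −(Q_out/(Q_in−Q_out)) ln(V/V₀).
m = m₀ (V₀/V)^(Q_out/(Q_in−Q_out)) = 9.070 × (22.09/34.1625)^(1.51160) = 4.69224 g.
C = m/V = 4.69224/34.1625 = 0.137351 g/m³.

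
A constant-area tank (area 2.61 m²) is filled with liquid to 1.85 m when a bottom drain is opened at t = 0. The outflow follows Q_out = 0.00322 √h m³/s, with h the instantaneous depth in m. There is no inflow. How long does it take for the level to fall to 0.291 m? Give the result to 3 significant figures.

A dh/dt = −Q_out = −0.00322 √h.
∫ h^(−1/2) dh = −(0.00322/A) ∫ dt, giving 2√h = 2√h₀ − (0.00322/A) t.
t = 2A(√h₀ − √h)/0.00322 = 2·2.61·(√1.85 − √0.291)/0.00322
  = 5.2200 × (1.3601 − 0.53944) / 0.00322 = 1330.5 s.

1330 s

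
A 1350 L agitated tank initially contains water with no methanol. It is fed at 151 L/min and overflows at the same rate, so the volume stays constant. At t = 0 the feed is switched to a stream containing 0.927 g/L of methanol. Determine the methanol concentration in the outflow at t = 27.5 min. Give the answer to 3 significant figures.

Mass balance on the solute (V constant): V dC/dt = Q(C_in − C).
Rewrite as dC/dt + C/τ = C_in/τ, τ = V/Q = 8.9404 min.
Integrating: C(t) = C_in + (C₀ − C_in) e^(−t/τ).
C(27.5) = 0.927 + (0 − 0.927)·e^(−27.5/8.9404) = 0.927 + (-0.92700)·0.046147 = 0.88422 g/L.

0.884 g/L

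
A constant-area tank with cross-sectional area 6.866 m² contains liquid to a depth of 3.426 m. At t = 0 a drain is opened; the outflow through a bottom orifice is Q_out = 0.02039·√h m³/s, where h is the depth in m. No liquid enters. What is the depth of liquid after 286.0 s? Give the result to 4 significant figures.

2.034 m

Volume balance on the tank: A dh/dt = −0.02039 √h.
Separate and integrate: 2(√h − √h₀) = −(0.02039/A) t.
√h = √3.426 − 0.02039·286.0/(2·6.866) = 1.85095 − 0.424668 = 1.42628.
h = 1.42628² = 2.03427 m.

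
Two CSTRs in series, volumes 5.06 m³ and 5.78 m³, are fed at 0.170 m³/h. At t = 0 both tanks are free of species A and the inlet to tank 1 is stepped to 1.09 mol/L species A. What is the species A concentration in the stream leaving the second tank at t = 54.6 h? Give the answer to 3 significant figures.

Species balance on tank i: dCᵢ/dt = (Cᵢ₋₁ − Cᵢ)/τᵢ with τᵢ = Vᵢ/Q.
τ₁ = 5.06/0.170 = 29.765 h; τ₂ = 5.78/0.170 = 34.000 h.
Solving the cascade with C₁(0)=C₂(0)=0 gives C₂(t) = C_in[1 − (τ₁ e^(−t/τ₁) − τ₂ e^(−t/τ₂))/(τ₁ − τ₂)].
At t = 54.6: e^(−t/τ₁) = 0.15971, e^(−t/τ₂) = 0.20071.
C₂ = 1.09·[1 − (29.765·0.15971 − 34.000·0.20071)/(-4.2353)] = 1.09·0.51114 = 0.55714 mol/L.

0.557 mol/L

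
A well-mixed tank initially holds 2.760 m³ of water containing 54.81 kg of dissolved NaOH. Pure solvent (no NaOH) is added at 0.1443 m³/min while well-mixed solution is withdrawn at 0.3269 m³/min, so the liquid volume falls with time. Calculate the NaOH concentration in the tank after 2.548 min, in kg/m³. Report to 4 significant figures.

17.16 kg/m³

Let m(t) be the amount of NaOH. Volume: V(t) = V₀ + (Q_in − Q_out) t = 2.760 − 0.182600 t; V(2.548) = 2.29474 m³.
Species balance (pure solvent in): dm/dt = −Q_out · m/V(t).
Separate: dm/m = −Q_out dt/V(t) ⇒ ln(m/m₀) = −(Q_out/(Q_in−Q_out)) ln(V/V₀).
m = m₀ (V₀/V)^(Q_out/(Q_in−Q_out)) = 54.81 × (2.760/2.29474)^(-1.79025) = 39.3843 kg.
C = m/V = 39.3843/2.29474 = 17.1629 kg/m³.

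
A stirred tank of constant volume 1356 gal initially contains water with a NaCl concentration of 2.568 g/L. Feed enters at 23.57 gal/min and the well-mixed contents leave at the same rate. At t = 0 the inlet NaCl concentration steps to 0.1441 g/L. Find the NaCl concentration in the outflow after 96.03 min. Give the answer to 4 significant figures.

Species balance on the tank: V dC/dt = Q(C_in − C).
So dC/dt = (C_in − C)/τ with τ = V/Q = 1356/23.57 = 57.5308 min.
Solution: C(t) = C_in + (C₀ − C_in) e^(−t/τ).
C(96.03) = 0.1441 + (2.568 − 0.1441)·e^(−96.03/57.5308) = 0.1441 + (2.42390)·0.188399 = 0.600760 g/L.

0.6008 g/L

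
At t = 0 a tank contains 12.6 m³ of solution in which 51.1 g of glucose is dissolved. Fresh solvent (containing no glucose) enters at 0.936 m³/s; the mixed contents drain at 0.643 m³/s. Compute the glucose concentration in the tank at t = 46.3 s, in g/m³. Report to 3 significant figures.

Let m(t) be the amount of glucose. Volume: V(t) = V₀ + (Q_in − Q_out) t = 12.6 + 0.29300 t; V(46.3) = 26.166 m³.
Solute balance: dm/dt = 0 − Q_out C = −Q_out m/V(t).
dm/m = −Q_out dt/(V₀ + 0.29300 t); integrating gives ln(m/m₀) = −(Q_out/(Q_in−Q_out)) ln(V/V₀).
m = m₀ (V₀/V)^(Q_out/(Q_in−Q_out)) = 51.1 × (12.6/26.166)^(2.1945) = 10.279 g.
C = m/V = 10.279/26.166 = 0.39284 g/m³.

0.393 g/m³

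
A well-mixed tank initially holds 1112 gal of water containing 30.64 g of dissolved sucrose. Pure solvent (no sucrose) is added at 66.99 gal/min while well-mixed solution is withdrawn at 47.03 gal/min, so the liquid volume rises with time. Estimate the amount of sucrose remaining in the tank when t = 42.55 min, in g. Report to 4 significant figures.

8.047 g

Total volume: dV/dt = Q_in − Q_out = 19.9600 gal/min, so V(t) = 1112 + 19.9600 t and V(42.55) = 1961.30 gal.
No sucrose enters, so dm/dt = −Q_out · (m/V).
Separate: dm/m = −Q_out dt/V(t) ⇒ ln(m/m₀) = −(Q_out/(Q_in−Q_out)) ln(V/V₀).
m = m₀ (V₀/V)^(Q_out/(Q_in−Q_out)) = 30.64 × (1112/1961.30)^(2.35621) = 8.04686 g.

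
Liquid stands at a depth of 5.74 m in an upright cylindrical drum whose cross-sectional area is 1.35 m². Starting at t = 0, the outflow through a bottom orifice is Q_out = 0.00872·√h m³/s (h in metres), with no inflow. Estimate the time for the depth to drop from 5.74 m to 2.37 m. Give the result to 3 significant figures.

Mass balance (ρ constant): A dh/dt = −0.00872 √h.
Separate and integrate: 2(√h − √h₀) = −(0.00872/A) t.
t = 2A(√h₀ − √h)/0.00872 = 2·1.35·(√5.74 − √2.37)/0.00872
  = 2.7000 × (2.3958 − 1.5395) / 0.00872 = 265.15 s.

265 s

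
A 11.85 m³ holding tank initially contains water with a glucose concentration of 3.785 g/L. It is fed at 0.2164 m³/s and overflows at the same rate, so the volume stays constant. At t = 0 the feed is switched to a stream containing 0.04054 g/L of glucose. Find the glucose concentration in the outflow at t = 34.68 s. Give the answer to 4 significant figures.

Transient balance on the dissolved component: V dC/dt = Q(C_in − C).
So dC/dt = (C_in − C)/τ with τ = V/Q = 11.85/0.2164 = 54.7597 s.
C approaches C_in exponentially: C(t) = C_in + (C₀ − C_in) e^(−t/τ).
C(34.68) = 0.04054 + (3.785 − 0.04054)·e^(−34.68/54.7597) = 0.04054 + (3.74446)·0.530831 = 2.02821 g/L.

2.028 g/L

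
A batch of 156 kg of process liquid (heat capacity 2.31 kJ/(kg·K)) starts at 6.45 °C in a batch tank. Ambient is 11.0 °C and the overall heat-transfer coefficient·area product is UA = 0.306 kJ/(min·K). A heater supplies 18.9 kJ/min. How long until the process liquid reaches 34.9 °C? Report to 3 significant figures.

Lumped-capacitance energy balance: M c_p dT/dt = UA(T_amb − T) + Q̇.
τ = M c_p/UA = 1177.6 min; T_ss = T_amb + Q̇/UA = 11.0 + 18.9/0.306 = 72.765 °C.
T(t) = T_ss + (T₀ − T_ss)e^(−t/τ); set T = 34.9:
t = −τ ln[(T − T_ss)/(T₀ − T_ss)] = −1177.6 · ln(0.57099) = 659.94 min.

660 min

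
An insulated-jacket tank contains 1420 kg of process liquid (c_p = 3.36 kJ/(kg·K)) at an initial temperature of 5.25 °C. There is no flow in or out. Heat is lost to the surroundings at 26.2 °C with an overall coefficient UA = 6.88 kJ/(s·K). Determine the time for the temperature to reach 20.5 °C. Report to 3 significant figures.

M c_p dT/dt = −UA(T − T_amb).
τ = M c_p/UA = 693.49 s; T_ss = T_amb = 26.200 °C.
T(t) = T_ss + (T₀ − T_ss)e^(−t/τ); set T = 20.5:
t = −τ ln[(T − T_ss)/(T₀ − T_ss)] = −693.49 · ln(0.27208) = 902.69 s.

903 s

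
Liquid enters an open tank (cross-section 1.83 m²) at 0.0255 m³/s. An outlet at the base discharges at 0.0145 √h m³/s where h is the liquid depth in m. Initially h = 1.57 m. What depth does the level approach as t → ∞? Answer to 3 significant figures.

Unsteady balance on liquid volume: A dh/dt = Q_in − 0.0145 √h. At steady state dh/dt = 0:
Q_in = 0.0145 √h_ss ⇒ √h_ss = 0.0255/0.0145 = 1.7586.
h_ss = 1.7586² = 3.0927 m. (Since h₀ = 1.57 m < h_ss, the level will rise toward this value.)

3.09 m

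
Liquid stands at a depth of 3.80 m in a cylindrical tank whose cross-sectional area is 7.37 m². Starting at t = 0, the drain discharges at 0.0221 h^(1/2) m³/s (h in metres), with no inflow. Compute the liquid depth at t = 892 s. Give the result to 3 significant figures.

0.374 m

Mass balance (ρ constant): A dh/dt = −0.0221 √h.
∫ h^(−1/2) dh = −(0.0221/A) ∫ dt, giving 2√h = 2√h₀ − (0.0221/A) t.
√h = √3.80 − 0.0221·892/(2·7.37) = 1.9494 − 1.3374 = 0.61196.
h = 0.61196² = 0.37450 m.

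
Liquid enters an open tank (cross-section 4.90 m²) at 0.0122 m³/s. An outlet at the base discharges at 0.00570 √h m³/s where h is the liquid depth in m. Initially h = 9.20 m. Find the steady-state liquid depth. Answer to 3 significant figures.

Accumulation of liquid (constant cross-section A): A dh/dt = Q_in − 0.00570 √h. At steady state dh/dt = 0:
Q_in = 0.00570 √h_ss ⇒ √h_ss = 0.0122/0.00570 = 2.1404.
h_ss = 2.1404² = 4.5811 m. (Since h₀ = 9.20 m > h_ss, the level will fall toward this value.)

4.58 m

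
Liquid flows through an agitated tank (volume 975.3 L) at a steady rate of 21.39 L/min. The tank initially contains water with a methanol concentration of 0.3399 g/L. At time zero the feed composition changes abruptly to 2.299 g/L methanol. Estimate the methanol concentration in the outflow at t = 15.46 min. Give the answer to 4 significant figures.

Unsteady species balance (constant V, well mixed): V dC/dt = Q(C_in − C).
Time constant τ = V/Q = 975.3/21.39 = 45.5961 min.
This is linear first-order; C(t) = C_in + (C₀ − C_in) e^(−t/τ).
C(15.46) = 2.299 + (0.3399 − 2.299)·e^(−15.46/45.5961) = 2.299 + (-1.95910)·0.712437 = 0.903265 g/L.

0.9033 g/L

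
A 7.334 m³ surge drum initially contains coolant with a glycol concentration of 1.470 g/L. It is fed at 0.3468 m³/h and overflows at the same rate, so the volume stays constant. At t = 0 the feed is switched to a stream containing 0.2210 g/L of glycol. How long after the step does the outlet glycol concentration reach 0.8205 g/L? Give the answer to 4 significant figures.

Species balance: V dC/dt = Q(C_in − C) ⇒ τ = V/Q = 21.1476 h.
C(t) = C_in + (C₀ − C_in) e^(−t/τ). Set C = 0.8205 and solve for t:
e^(−t/τ) = (C − C_in)/(C₀ − C_in) = (0.8205 − 0.2210)/(1.470 − 0.2210) = 0.479984
t = −τ ln(…) = 21.1476 × 0.734003 = 15.5224 h.

15.52 h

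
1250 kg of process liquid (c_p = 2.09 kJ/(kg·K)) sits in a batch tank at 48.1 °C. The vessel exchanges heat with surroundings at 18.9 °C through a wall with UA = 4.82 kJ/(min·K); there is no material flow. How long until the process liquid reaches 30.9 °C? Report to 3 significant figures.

482 min

M c_p dT/dt = −UA(T − T_amb).
τ = M c_p/UA = 542.01 min; T_ss = T_amb = 18.900 °C.
T(t) = T_ss + (T₀ − T_ss)e^(−t/τ); set T = 30.9:
t = −τ ln[(T − T_ss)/(T₀ − T_ss)] = −542.01 · ln(0.41096) = 481.99 min.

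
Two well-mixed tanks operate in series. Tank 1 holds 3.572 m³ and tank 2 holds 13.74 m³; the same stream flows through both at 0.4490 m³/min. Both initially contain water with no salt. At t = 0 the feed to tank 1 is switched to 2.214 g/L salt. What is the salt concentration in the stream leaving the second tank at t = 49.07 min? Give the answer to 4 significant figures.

1.614 g/L

Species balance on tank i: dCᵢ/dt = (Cᵢ₋₁ − Cᵢ)/τᵢ with τᵢ = Vᵢ/Q.
τ₁ = 3.572/0.4490 = 7.95546 min; τ₂ = 13.74/0.4490 = 30.6013 min.
Solving the cascade with C₁(0)=C₂(0)=0 gives C₂(t) = C_in[1 − (τ₁ e^(−t/τ₁) − τ₂ e^(−t/τ₂))/(τ₁ − τ₂)].
At t = 49.07: e^(−t/τ₁) = 0.00209523, e^(−t/τ₂) = 0.201186.
C₂ = 2.214·[1 − (7.95546·0.00209523 − 30.6013·0.201186)/(-22.6459)] = 2.214·0.728874 = 1.61373 g/L.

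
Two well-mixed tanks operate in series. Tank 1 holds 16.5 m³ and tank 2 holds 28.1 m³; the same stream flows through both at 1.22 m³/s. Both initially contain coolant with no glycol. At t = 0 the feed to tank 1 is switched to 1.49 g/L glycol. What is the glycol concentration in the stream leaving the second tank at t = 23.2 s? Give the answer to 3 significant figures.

Species balance on tank i: dCᵢ/dt = (Cᵢ₋₁ − Cᵢ)/τᵢ with τᵢ = Vᵢ/Q.
τ₁ = 16.5/1.22 = 13.525 s; τ₂ = 28.1/1.22 = 23.033 s.
Tank 1: C₁ = C_in(1 − e^(−t/τ₁)). Tank 2 (τ₁ ≠ τ₂): C₂ = C_in[1 − (τ₁ e^(−t/τ₁) − τ₂ e^(−t/τ₂))/(τ₁ − τ₂)].
At t = 23.2: e^(−t/τ₁) = 0.17989, e^(−t/τ₂) = 0.36522.
C₂ = 1.49·[1 − (13.525·0.17989 − 23.033·0.36522)/(-9.5082)] = 1.49·0.37117 = 0.55305 g/L.

0.553 g/L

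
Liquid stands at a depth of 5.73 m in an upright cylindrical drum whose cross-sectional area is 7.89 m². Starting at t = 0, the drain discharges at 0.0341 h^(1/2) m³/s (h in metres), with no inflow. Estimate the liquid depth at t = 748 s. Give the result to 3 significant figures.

A dh/dt = −Q_out = −0.0341 √h.
∫ h^(−1/2) dh = −(0.0341/A) ∫ dt, giving 2√h = 2√h₀ − (0.0341/A) t.
√h = √5.73 − 0.0341·748/(2·7.89) = 2.3937 − 1.6164 = 0.77734.
h = 0.77734² = 0.60426 m.

0.604 m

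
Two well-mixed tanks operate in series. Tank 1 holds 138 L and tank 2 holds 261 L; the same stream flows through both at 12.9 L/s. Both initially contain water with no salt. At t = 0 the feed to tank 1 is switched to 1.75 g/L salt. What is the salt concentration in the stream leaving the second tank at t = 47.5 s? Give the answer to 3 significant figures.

Species balance on tank i: dCᵢ/dt = (Cᵢ₋₁ − Cᵢ)/τᵢ with τᵢ = Vᵢ/Q.
τ₁ = 138/12.9 = 10.698 s; τ₂ = 261/12.9 = 20.233 s.
Tank 1: C₁ = C_in(1 − e^(−t/τ₁)). Tank 2 (τ₁ ≠ τ₂): C₂ = C_in[1 − (τ₁ e^(−t/τ₁) − τ₂ e^(−t/τ₂))/(τ₁ − τ₂)].
At t = 47.5: e^(−t/τ₁) = 0.011793, e^(−t/τ₂) = 0.095589.
C₂ = 1.75·[1 − (10.698·0.011793 − 20.233·0.095589)/(-9.5349)] = 1.75·0.81040 = 1.4182 g/L.

1.42 g/L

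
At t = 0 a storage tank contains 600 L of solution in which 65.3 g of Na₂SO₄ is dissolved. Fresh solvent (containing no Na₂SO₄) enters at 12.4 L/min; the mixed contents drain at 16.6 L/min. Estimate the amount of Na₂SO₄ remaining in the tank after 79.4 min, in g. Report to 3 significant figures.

Total volume: dV/dt = Q_in − Q_out = -4.2000 L/min, so V(t) = 600 − 4.2000 t and V(79.4) = 266.52 L.
Solute balance: dm/dt = 0 − Q_out C = −Q_out m/V(t).
dm/m = −Q_out dt/(V₀ − 4.2000 t); integrating gives ln(m/m₀) = −(Q_out/(Q_in−Q_out)) ln(V/V₀).
m = m₀ (V₀/V)^(Q_out/(Q_in−Q_out)) = 65.3 × (600/266.52)^(-3.9524) = 2.6425 g.

2.64 g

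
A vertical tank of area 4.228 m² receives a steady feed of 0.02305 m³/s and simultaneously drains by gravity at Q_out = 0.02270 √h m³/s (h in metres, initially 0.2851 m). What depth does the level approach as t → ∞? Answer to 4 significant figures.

1.031 m

A dh/dt = Q_in − 0.02270 √h. Steady state requires inflow = outflow:
Q_in = 0.02270 √h_ss ⇒ √h_ss = 0.02305/0.02270 = 1.01542.
h_ss = 1.01542² = 1.03107 m. (Since h₀ = 0.2851 m < h_ss, the level will rise toward this value.)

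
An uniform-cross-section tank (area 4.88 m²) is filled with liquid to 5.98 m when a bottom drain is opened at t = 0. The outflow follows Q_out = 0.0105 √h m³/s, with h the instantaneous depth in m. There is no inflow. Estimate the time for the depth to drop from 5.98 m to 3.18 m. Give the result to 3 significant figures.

615 s

Volume balance on the tank: A dh/dt = −0.0105 √h.
Separate and integrate: 2(√h − √h₀) = −(0.0105/A) t.
t = 2A(√h₀ − √h)/0.0105 = 2·4.88·(√5.98 − √3.18)/0.0105
  = 9.7600 × (2.4454 − 1.7833) / 0.0105 = 615.48 s.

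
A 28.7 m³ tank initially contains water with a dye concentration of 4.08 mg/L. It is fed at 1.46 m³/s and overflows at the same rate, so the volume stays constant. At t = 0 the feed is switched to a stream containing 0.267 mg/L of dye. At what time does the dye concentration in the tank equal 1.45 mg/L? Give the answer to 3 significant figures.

23.0 s

Mass balance on the solute (V constant): V dC/dt = Q(C_in − C), so τ = V/Q = 19.658 s.
C(t) = C_in + (C₀ − C_in) e^(−t/τ). Set C = 1.45 and solve for t:
e^(−t/τ) = (C − C_in)/(C₀ − C_in) = (1.45 − 0.267)/(4.08 − 0.267) = 0.31025
t = −τ ln(…) = 19.658 × 1.1704 = 23.006 s.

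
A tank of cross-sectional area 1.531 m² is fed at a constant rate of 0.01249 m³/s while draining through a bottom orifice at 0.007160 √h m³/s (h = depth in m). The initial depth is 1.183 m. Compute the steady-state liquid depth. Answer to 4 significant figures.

3.043 m

A dh/dt = Q_in − 0.007160 √h. Steady state requires inflow = outflow:
Q_in = 0.007160 √h_ss ⇒ √h_ss = 0.01249/0.007160 = 1.74441.
h_ss = 1.74441² = 3.04298 m. (Since h₀ = 1.183 m < h_ss, the level will rise toward this value.)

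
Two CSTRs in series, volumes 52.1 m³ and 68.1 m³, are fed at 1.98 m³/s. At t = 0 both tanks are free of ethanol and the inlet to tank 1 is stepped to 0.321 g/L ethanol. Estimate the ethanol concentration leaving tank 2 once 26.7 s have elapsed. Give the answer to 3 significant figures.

Species balance on tank i: dCᵢ/dt = (Cᵢ₋₁ − Cᵢ)/τᵢ with τᵢ = Vᵢ/Q.
τ₁ = 52.1/1.98 = 26.313 s; τ₂ = 68.1/1.98 = 34.394 s.
Solving the cascade with C₁(0)=C₂(0)=0 gives C₂(t) = C_in[1 − (τ₁ e^(−t/τ₁) − τ₂ e^(−t/τ₂))/(τ₁ − τ₂)].
At t = 26.7: e^(−t/τ₁) = 0.36251, e^(−t/τ₂) = 0.46011.
C₂ = 0.321·[1 − (26.313·0.36251 − 34.394·0.46011)/(-8.0808)] = 0.321·0.22210 = 0.071294 g/L.

0.0713 g/L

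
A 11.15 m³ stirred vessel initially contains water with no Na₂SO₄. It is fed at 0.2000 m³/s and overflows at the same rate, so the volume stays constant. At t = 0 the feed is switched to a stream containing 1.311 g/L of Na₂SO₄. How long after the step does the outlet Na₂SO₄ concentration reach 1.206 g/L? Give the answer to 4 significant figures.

140.7 s

Species balance: V dC/dt = Q(C_in − C) ⇒ τ = V/Q = 55.7500 s.
C(t) = C_in + (C₀ − C_in) e^(−t/τ). Set C = 1.206 and solve for t:
e^(−t/τ) = (C − C_in)/(C₀ − C_in) = (1.206 − 1.311)/(0 − 1.311) = 0.0800915
t = −τ ln(…) = 55.7500 × 2.52459 = 140.746 s.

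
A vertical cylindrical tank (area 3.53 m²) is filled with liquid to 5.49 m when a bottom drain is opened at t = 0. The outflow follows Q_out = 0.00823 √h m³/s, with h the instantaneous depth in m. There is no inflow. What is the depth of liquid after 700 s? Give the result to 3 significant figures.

With no inflow, A dh/dt = −0.00823 √h.
∫ h^(−1/2) dh = −(0.00823/A) ∫ dt, giving 2√h = 2√h₀ − (0.00823/A) t.
√h = √5.49 − 0.00823·700/(2·3.53) = 2.3431 − 0.81601 = 1.5271.
h = 1.5271² = 2.3319 m.

2.33 m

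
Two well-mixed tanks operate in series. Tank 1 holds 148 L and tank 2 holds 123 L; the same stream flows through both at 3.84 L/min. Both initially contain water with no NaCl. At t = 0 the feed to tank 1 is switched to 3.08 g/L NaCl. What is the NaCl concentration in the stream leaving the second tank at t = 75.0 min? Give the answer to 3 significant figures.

Each tank obeys Vᵢ dCᵢ/dt = Q(Cᵢ₋₁ − Cᵢ), so τᵢ = Vᵢ/Q.
τ₁ = 148/3.84 = 38.542 min; τ₂ = 123/3.84 = 32.031 min.
Tank 1: C₁ = C_in(1 − e^(−t/τ₁)). Tank 2 (τ₁ ≠ τ₂): C₂ = C_in[1 − (τ₁ e^(−t/τ₁) − τ₂ e^(−t/τ₂))/(τ₁ − τ₂)].
At t = 75.0: e^(−t/τ₁) = 0.14285, e^(−t/τ₂) = 0.096187.
C₂ = 3.08·[1 − (38.542·0.14285 − 32.031·0.096187)/(6.5104)] = 3.08·0.62755 = 1.9329 g/L.

1.93 g/L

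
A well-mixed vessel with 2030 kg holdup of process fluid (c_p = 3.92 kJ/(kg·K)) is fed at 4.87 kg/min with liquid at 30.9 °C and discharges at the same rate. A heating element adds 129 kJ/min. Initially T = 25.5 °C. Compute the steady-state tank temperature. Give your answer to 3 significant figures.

37.7 °C

Energy balance: M c_p dT/dt = ṁ c_p (T_in − T) + 129.
At steady state dT/dt = 0 ⇒ T_ss = T_in + Q̇/(ṁ c_p) = 30.9 + 129/(4.87·3.92) = 37.657 °C.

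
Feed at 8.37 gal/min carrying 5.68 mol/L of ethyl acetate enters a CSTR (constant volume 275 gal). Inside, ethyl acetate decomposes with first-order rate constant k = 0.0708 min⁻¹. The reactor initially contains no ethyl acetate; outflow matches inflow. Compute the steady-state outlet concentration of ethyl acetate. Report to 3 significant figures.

Species balance: V dC/dt = Q C_in − Q C − k V C.
Steady state (dC/dt = 0): C_ss = Q C_in/(Q + kV) = C_in/(1 + kV/Q).
C_ss = 8.37·5.68/(8.37 + 0.0708·275) = 47.542/27.840 = 1.7077 mol/L.

1.71 mol/L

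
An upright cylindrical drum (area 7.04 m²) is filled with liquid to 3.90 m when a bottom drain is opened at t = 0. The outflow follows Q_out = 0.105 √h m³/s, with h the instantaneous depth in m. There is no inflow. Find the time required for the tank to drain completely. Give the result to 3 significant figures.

Volume balance on the tank: A dh/dt = −0.105 √h.
∫ h^(−1/2) dh = −(0.105/A) ∫ dt, giving 2√h = 2√h₀ − (0.105/A) t.
Set h = 0: 2√h₀ = (0.105/A) t_empty ⇒ t_empty = 2A√h₀/0.105.
t_empty = 2·7.04·√3.90/0.105 = 14.080·1.9748/0.105 = 264.82 s.

265 s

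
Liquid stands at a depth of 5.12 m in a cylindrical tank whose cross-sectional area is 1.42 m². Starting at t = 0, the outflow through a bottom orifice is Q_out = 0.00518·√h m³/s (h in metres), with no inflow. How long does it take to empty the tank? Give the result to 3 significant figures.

1240 s

With no inflow, A dh/dt = −0.00518 √h.
Separate and integrate: 2(√h − √h₀) = −(0.00518/A) t.
Tank is empty when √h = 0: t_empty = 2A√h₀/0.00518.
t_empty = 2·1.42·√5.12/0.00518 = 2.8400·2.2627/0.00518 = 1240.6 s.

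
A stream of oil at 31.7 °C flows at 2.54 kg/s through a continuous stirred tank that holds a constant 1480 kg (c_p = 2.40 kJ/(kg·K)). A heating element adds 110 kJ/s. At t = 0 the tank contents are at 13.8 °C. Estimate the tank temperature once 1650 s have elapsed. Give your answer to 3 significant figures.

47.6 °C

M c_p dT/dt = ṁ c_p (T_in − T) + Q̇.
Rearrange: dT/dt = (T_ss − T)/τ with τ = M/ṁ = 582.68 s and T_ss = T_in + Q̇/(ṁ c_p) = 49.745 °C.
T approaches T_ss exponentially: T(t) = T_ss + (T₀ − T_ss) e^(−t/τ).
T(1650) = 49.745 + (-35.945)·e^(−1650/582.68) = 49.745 + (-35.945)·0.058909 = 47.627 °C.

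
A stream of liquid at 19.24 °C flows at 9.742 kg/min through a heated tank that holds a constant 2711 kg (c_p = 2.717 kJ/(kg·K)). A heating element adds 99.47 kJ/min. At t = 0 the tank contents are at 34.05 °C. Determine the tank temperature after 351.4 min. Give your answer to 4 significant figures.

26.12 °C

Heat balance on the well-mixed liquid: M c_p dT/dt = ṁ c_p (T_in − T) + 99.47.
τ = M/ṁ = 278.280 min; T_ss = T_in + Q̇/(ṁ c_p) = 19.24 + 99.47/(9.742·2.717) = 22.9980 °C.
This is linear first-order; T(t) = T_ss + (T₀ − T_ss) e^(−t/τ).
T(351.4) = 22.9980 + (11.0520)·e^(−351.4/278.280) = 22.9980 + (11.0520)·0.282873 = 26.1243 °C.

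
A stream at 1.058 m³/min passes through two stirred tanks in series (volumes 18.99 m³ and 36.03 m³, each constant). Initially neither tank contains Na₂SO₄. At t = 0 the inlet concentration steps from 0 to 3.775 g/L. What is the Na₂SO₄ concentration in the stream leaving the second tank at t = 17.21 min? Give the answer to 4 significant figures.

Each tank obeys Vᵢ dCᵢ/dt = Q(Cᵢ₋₁ − Cᵢ), so τᵢ = Vᵢ/Q.
τ₁ = 18.99/1.058 = 17.9490 min; τ₂ = 36.03/1.058 = 34.0548 min.
Tank 1: C₁ = C_in(1 − e^(−t/τ₁)). Tank 2 (τ₁ ≠ τ₂): C₂ = C_in[1 − (τ₁ e^(−t/τ₁) − τ₂ e^(−t/τ₂))/(τ₁ − τ₂)].
At t = 17.21: e^(−t/τ₁) = 0.383341, e^(−t/τ₂) = 0.603287.
C₂ = 3.775·[1 − (17.9490·0.383341 − 34.0548·0.603287)/(-16.1059)] = 3.775·0.151597 = 0.572277 g/L.

0.5723 g/L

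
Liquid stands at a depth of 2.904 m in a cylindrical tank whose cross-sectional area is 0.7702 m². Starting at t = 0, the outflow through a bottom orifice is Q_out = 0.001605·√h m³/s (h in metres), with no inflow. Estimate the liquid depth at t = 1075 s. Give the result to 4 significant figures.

0.3411 m

A dh/dt = −Q_out = −0.001605 √h.
Separate and integrate: 2(√h − √h₀) = −(0.001605/A) t.
√h = √2.904 − 0.001605·1075/(2·0.7702) = 1.70411 − 1.12008 = 0.584030.
h = 0.584030² = 0.341091 m.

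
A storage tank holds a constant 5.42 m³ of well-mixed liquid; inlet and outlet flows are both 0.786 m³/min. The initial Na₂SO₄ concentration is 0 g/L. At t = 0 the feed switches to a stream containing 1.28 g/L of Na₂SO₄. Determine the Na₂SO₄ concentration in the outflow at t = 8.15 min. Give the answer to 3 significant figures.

Mass balance on the solute (V constant): V dC/dt = Q(C_in − C).
Rewrite as dC/dt + C/τ = C_in/τ, τ = V/Q = 6.8957 min.
Integrating: C(t) = C_in + (C₀ − C_in) e^(−t/τ).
C(8.15) = 1.28 + (0 − 1.28)·e^(−8.15/6.8957) = 1.28 + (-1.2800)·0.30670 = 0.88743 g/L.

0.887 g/L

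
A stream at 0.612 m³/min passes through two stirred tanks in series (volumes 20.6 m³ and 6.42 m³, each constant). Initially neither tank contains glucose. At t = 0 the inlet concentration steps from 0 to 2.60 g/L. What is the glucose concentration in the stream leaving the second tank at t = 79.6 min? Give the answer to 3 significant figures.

Species balance on tank i: dCᵢ/dt = (Cᵢ₋₁ − Cᵢ)/τᵢ with τᵢ = Vᵢ/Q.
τ₁ = 20.6/0.612 = 33.660 min; τ₂ = 6.42/0.612 = 10.490 min.
Solving the cascade with C₁(0)=C₂(0)=0 gives C₂(t) = C_in[1 − (τ₁ e^(−t/τ₁) − τ₂ e^(−t/τ₂))/(τ₁ − τ₂)].
At t = 79.6: e^(−t/τ₁) = 0.093967, e^(−t/τ₂) = 0.00050647.
C₂ = 2.60·[1 − (33.660·0.093967 − 10.490·0.00050647)/(23.170)] = 2.60·0.86372 = 2.2457 g/L.

2.25 g/L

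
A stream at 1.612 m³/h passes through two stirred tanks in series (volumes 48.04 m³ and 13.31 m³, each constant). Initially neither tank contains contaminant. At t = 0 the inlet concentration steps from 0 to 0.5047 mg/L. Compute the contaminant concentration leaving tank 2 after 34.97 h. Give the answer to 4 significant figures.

Each tank obeys Vᵢ dCᵢ/dt = Q(Cᵢ₋₁ − Cᵢ), so τᵢ = Vᵢ/Q.
τ₁ = 48.04/1.612 = 29.8015 h; τ₂ = 13.31/1.612 = 8.25682 h.
Solving the cascade with C₁(0)=C₂(0)=0 gives C₂(t) = C_in[1 − (τ₁ e^(−t/τ₁) − τ₂ e^(−t/τ₂))/(τ₁ − τ₂)].
At t = 34.97: e^(−t/τ₁) = 0.309304, e^(−t/τ₂) = 0.0144757.
C₂ = 0.5047·[1 − (29.8015·0.309304 − 8.25682·0.0144757)/(21.5447)] = 0.5047·0.577706 = 0.291568 mg/L.

0.2916 mg/L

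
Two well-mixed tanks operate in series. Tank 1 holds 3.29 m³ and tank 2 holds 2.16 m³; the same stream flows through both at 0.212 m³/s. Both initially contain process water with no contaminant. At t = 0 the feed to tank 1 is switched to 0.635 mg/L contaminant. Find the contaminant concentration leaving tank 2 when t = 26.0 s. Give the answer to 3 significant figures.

0.383 mg/L

Time constants: τᵢ = Vᵢ/Q for each well-mixed tank.
τ₁ = 3.29/0.212 = 15.519 s; τ₂ = 2.16/0.212 = 10.189 s.
Solving the cascade with C₁(0)=C₂(0)=0 gives C₂(t) = C_in[1 − (τ₁ e^(−t/τ₁) − τ₂ e^(−t/τ₂))/(τ₁ − τ₂)].
At t = 26.0: e^(−t/τ₁) = 0.18724, e^(−t/τ₂) = 0.077937.
C₂ = 0.635·[1 − (15.519·0.18724 − 10.189·0.077937)/(5.3302)] = 0.635·0.60384 = 0.38344 mg/L.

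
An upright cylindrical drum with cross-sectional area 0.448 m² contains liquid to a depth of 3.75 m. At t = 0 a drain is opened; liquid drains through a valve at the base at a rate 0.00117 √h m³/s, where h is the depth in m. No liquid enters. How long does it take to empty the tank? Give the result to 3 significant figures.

A dh/dt = −Q_out = −0.00117 √h.
This is separable: 2 d(√h)/dt = −0.00117/A, so √h = √h₀ − (0.00117/(2A)) t.
Tank is empty when √h = 0: t_empty = 2A√h₀/0.00117.
t_empty = 2·0.448·√3.75/0.00117 = 0.89600·1.9365/0.00117 = 1483.0 s.

1480 s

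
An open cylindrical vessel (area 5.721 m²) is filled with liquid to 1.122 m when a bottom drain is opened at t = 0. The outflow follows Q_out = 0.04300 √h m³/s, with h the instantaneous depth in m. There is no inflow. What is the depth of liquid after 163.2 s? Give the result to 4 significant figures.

0.1988 m

A dh/dt = −Q_out = −0.04300 √h.
∫ h^(−1/2) dh = −(0.04300/A) ∫ dt, giving 2√h = 2√h₀ − (0.04300/A) t.
√h = √1.122 − 0.04300·163.2/(2·5.721) = 1.05925 − 0.613319 = 0.445926.
h = 0.445926² = 0.198850 m.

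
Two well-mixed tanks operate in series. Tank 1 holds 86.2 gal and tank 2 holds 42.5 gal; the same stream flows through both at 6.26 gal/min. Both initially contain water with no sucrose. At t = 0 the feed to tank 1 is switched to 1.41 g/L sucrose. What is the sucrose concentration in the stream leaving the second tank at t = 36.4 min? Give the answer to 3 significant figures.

Species balance on tank i: dCᵢ/dt = (Cᵢ₋₁ − Cᵢ)/τᵢ with τᵢ = Vᵢ/Q.
τ₁ = 86.2/6.26 = 13.770 min; τ₂ = 42.5/6.26 = 6.7891 min.
Tank 1: C₁ = C_in(1 − e^(−t/τ₁)). Tank 2 (τ₁ ≠ τ₂): C₂ = C_in[1 − (τ₁ e^(−t/τ₁) − τ₂ e^(−t/τ₂))/(τ₁ − τ₂)].
At t = 36.4: e^(−t/τ₁) = 0.071117, e^(−t/τ₂) = 0.0046938.
C₂ = 1.41·[1 − (13.770·0.071117 − 6.7891·0.0046938)/(6.9808)] = 1.41·0.86428 = 1.2186 g/L.

1.22 g/L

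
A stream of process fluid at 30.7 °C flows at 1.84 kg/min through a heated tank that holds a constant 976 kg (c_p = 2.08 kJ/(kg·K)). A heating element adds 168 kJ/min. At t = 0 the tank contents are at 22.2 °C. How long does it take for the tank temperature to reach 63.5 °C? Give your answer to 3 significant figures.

M c_p dT/dt = ṁ c_p (T_in − T) + Q̇.
τ = M/ṁ = 530.43 min; T_ss = T_in + Q̇/(ṁ c_p) = 74.596 °C.
T(t) = T_ss + (T₀ − T_ss) e^(−t/τ). Set T = 63.5:
e^(−t/τ) = (63.5 − 74.596)/(22.2 − 74.596) = 0.21178
t = −530.43 · ln(0.21178) = 823.35 min.

823 min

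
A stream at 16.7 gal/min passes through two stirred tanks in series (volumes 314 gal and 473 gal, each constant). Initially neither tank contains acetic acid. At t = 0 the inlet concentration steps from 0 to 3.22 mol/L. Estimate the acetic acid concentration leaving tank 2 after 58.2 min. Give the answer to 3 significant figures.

2.28 mol/L

Each tank obeys Vᵢ dCᵢ/dt = Q(Cᵢ₋₁ − Cᵢ), so τᵢ = Vᵢ/Q.
τ₁ = 314/16.7 = 18.802 min; τ₂ = 473/16.7 = 28.323 min.
Tank 1: C₁ = C_in(1 − e^(−t/τ₁)). Tank 2 (τ₁ ≠ τ₂): C₂ = C_in[1 − (τ₁ e^(−t/τ₁) − τ₂ e^(−t/τ₂))/(τ₁ − τ₂)].
At t = 58.2: e^(−t/τ₁) = 0.045259, e^(−t/τ₂) = 0.12811.
C₂ = 3.22·[1 − (18.802·0.045259 − 28.323·0.12811)/(-9.5210)] = 3.22·0.70826 = 2.2806 mol/L.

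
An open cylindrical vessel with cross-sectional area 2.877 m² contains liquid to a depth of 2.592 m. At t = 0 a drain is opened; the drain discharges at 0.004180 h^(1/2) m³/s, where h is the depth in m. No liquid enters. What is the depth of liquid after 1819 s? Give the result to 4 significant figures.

0.08326 m

With no inflow, A dh/dt = −0.004180 √h.
This is separable: 2 d(√h)/dt = −0.004180/A, so √h = √h₀ − (0.004180/(2A)) t.
√h = √2.592 − 0.004180·1819/(2·2.877) = 1.60997 − 1.32141 = 0.288554.
h = 0.288554² = 0.0832636 m.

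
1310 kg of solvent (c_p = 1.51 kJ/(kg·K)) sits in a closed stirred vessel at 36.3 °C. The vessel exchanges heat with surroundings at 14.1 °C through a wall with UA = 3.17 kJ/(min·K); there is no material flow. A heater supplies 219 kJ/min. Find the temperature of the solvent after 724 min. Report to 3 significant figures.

M c_p dT/dt = −UA(T − T_amb) + Q̇.
dT/dt = (T_ss − T)/τ with T_ss = T_amb + Q̇/UA = 14.1 + 219/3.17 = 83.185 °C, τ = M c_p/UA = 1310·1.51/3.17 = 624.01 min.
Integrating: T(t) = T_ss + (T₀ − T_ss) e^(−t/τ).
T(724) = 83.185 + (-46.885)·0.31341 = 68.491 °C.

68.5 °C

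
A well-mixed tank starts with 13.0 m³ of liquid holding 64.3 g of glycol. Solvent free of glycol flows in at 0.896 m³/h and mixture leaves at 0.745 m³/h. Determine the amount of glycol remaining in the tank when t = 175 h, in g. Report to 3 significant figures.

0.270 g

Total volume: dV/dt = Q_in − Q_out = 0.15100 m³/h, so V(t) = 13.0 + 0.15100 t and V(175) = 39.425 m³.
Solute balance: dm/dt = 0 − Q_out C = −Q_out m/V(t).
dm/m = −Q_out dt/(V₀ + 0.15100 t); integrating gives ln(m/m₀) = −(Q_out/(Q_in−Q_out)) ln(V/V₀).
m = m₀ (V₀/V)^(Q_out/(Q_in−Q_out)) = 64.3 × (13.0/39.425)^(4.9338) = 0.26976 g.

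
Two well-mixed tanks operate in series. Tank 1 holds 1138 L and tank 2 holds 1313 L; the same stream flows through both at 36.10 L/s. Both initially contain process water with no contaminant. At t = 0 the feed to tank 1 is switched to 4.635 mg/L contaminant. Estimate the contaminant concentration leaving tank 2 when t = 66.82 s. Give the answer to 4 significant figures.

2.715 mg/L

Each tank obeys Vᵢ dCᵢ/dt = Q(Cᵢ₋₁ − Cᵢ), so τᵢ = Vᵢ/Q.
τ₁ = 1138/36.10 = 31.5235 s; τ₂ = 1313/36.10 = 36.3712 s.
Tank 1: C₁ = C_in(1 − e^(−t/τ₁)). Tank 2 (τ₁ ≠ τ₂): C₂ = C_in[1 − (τ₁ e^(−t/τ₁) − τ₂ e^(−t/τ₂))/(τ₁ − τ₂)].
At t = 66.82: e^(−t/τ₁) = 0.120069, e^(−t/τ₂) = 0.159268.
C₂ = 4.635·[1 − (31.5235·0.120069 − 36.3712·0.159268)/(-4.84765)] = 4.635·0.585831 = 2.71533 mg/L.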